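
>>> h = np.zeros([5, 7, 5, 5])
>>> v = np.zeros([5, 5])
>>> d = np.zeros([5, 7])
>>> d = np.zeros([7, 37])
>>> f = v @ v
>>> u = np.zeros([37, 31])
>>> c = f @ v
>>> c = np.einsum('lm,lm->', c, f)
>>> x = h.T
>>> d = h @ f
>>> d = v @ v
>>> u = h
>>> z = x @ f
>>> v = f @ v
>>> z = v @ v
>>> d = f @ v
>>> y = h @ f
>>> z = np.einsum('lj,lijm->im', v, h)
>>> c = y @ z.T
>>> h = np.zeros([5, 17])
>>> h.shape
(5, 17)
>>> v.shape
(5, 5)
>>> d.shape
(5, 5)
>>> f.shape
(5, 5)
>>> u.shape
(5, 7, 5, 5)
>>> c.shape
(5, 7, 5, 7)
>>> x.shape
(5, 5, 7, 5)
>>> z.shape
(7, 5)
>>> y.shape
(5, 7, 5, 5)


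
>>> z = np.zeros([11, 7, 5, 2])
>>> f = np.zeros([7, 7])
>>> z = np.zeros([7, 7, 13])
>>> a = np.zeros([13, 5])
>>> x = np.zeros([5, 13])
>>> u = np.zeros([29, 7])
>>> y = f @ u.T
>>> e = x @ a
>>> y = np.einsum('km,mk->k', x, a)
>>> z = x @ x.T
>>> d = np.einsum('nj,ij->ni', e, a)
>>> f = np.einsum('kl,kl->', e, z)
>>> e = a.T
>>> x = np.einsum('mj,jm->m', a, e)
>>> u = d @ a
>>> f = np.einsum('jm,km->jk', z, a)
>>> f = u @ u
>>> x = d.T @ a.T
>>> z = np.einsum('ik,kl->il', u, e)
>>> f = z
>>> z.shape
(5, 13)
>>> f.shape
(5, 13)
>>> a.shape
(13, 5)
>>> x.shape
(13, 13)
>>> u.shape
(5, 5)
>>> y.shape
(5,)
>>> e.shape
(5, 13)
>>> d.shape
(5, 13)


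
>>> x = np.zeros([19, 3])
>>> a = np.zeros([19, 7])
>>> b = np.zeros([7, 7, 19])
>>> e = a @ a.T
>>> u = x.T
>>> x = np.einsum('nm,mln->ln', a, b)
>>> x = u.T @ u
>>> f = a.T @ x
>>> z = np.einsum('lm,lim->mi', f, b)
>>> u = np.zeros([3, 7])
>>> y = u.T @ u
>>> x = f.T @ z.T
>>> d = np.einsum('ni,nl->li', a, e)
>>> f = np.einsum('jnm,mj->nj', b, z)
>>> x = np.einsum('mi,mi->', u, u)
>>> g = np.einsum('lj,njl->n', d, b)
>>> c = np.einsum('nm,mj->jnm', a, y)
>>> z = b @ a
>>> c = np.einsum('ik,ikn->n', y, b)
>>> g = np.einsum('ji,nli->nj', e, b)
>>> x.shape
()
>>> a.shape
(19, 7)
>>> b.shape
(7, 7, 19)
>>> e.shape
(19, 19)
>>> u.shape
(3, 7)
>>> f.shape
(7, 7)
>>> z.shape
(7, 7, 7)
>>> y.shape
(7, 7)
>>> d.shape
(19, 7)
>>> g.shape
(7, 19)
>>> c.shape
(19,)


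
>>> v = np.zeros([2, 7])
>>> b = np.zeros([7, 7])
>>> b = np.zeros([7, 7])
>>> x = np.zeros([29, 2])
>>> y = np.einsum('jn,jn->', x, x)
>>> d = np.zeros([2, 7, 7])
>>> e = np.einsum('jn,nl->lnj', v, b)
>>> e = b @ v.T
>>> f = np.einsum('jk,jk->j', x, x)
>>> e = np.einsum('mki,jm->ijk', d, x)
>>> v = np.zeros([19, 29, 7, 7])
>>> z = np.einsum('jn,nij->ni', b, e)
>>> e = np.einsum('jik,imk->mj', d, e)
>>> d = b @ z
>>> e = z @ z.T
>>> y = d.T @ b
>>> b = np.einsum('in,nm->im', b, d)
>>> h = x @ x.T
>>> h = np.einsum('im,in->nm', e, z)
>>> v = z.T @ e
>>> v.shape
(29, 7)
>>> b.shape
(7, 29)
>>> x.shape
(29, 2)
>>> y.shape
(29, 7)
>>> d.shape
(7, 29)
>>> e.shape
(7, 7)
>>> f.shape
(29,)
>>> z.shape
(7, 29)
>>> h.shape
(29, 7)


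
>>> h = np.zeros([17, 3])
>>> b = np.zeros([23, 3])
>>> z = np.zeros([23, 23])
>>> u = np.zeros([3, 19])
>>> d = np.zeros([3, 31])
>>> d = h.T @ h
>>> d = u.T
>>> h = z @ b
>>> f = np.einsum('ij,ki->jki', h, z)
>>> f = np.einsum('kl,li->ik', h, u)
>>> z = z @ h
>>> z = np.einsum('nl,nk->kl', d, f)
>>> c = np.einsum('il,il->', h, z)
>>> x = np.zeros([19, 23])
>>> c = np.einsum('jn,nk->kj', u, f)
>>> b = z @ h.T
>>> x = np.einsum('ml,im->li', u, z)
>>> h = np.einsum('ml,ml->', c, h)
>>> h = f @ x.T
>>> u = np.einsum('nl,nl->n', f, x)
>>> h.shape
(19, 19)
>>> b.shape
(23, 23)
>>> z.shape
(23, 3)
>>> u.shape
(19,)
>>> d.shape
(19, 3)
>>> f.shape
(19, 23)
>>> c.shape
(23, 3)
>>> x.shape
(19, 23)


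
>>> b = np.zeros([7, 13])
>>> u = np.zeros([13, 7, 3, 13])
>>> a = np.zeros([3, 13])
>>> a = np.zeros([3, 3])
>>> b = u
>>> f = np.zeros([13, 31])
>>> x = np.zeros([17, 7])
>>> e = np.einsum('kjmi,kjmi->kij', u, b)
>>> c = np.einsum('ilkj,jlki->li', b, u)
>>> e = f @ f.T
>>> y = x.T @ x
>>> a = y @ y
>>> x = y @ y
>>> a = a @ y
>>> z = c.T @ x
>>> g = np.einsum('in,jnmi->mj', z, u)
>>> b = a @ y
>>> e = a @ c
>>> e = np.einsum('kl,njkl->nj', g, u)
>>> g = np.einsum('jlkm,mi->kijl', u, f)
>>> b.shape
(7, 7)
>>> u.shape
(13, 7, 3, 13)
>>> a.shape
(7, 7)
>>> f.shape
(13, 31)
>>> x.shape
(7, 7)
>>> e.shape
(13, 7)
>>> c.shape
(7, 13)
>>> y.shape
(7, 7)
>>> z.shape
(13, 7)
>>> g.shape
(3, 31, 13, 7)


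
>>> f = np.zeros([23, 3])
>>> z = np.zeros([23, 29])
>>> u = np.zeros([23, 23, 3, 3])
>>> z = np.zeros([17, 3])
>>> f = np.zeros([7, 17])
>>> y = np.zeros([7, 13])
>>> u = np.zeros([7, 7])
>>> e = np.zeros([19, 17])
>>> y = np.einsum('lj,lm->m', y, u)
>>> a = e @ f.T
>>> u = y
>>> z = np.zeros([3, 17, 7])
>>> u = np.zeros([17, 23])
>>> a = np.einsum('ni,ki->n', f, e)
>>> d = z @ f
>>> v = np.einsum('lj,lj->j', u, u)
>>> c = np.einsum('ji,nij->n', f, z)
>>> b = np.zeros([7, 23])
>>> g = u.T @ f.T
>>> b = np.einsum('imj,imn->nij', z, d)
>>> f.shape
(7, 17)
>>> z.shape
(3, 17, 7)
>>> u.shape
(17, 23)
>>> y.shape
(7,)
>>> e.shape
(19, 17)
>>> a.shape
(7,)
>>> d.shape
(3, 17, 17)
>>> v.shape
(23,)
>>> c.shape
(3,)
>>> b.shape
(17, 3, 7)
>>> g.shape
(23, 7)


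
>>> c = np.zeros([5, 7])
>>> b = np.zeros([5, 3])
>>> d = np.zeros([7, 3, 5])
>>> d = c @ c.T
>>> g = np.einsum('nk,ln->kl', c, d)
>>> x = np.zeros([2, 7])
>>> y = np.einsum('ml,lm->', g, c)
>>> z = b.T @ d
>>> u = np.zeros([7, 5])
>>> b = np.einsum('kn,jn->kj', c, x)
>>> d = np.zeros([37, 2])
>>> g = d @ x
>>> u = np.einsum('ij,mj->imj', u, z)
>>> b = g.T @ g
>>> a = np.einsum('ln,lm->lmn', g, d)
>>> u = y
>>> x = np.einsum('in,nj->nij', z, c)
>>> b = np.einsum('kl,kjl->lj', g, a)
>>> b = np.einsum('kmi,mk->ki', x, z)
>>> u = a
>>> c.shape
(5, 7)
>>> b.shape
(5, 7)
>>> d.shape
(37, 2)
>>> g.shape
(37, 7)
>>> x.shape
(5, 3, 7)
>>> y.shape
()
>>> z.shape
(3, 5)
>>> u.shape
(37, 2, 7)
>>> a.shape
(37, 2, 7)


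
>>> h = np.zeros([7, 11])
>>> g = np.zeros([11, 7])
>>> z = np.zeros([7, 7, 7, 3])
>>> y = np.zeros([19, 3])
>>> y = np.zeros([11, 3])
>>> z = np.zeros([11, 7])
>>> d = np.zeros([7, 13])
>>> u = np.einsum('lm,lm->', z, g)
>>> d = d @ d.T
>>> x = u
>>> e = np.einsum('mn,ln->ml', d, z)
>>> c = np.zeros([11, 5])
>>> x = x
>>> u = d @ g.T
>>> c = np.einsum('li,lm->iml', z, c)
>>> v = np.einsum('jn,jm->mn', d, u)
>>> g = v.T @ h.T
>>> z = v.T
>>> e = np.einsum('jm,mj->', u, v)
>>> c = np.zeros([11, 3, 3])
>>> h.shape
(7, 11)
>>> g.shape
(7, 7)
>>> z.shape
(7, 11)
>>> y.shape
(11, 3)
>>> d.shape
(7, 7)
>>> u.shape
(7, 11)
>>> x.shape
()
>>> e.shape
()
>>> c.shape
(11, 3, 3)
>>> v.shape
(11, 7)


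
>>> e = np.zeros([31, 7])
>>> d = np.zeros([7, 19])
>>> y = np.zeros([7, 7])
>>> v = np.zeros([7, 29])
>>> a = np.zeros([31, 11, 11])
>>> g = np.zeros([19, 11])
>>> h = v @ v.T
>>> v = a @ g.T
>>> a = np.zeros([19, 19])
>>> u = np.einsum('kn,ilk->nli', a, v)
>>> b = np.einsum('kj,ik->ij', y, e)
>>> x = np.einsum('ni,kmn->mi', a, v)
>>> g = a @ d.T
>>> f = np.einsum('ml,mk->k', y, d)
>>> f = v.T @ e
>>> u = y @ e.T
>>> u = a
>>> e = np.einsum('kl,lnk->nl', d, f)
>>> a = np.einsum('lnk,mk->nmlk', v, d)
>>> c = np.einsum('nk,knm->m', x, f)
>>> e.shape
(11, 19)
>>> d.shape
(7, 19)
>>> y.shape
(7, 7)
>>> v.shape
(31, 11, 19)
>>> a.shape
(11, 7, 31, 19)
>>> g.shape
(19, 7)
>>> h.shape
(7, 7)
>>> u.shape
(19, 19)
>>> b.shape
(31, 7)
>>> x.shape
(11, 19)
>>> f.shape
(19, 11, 7)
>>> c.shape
(7,)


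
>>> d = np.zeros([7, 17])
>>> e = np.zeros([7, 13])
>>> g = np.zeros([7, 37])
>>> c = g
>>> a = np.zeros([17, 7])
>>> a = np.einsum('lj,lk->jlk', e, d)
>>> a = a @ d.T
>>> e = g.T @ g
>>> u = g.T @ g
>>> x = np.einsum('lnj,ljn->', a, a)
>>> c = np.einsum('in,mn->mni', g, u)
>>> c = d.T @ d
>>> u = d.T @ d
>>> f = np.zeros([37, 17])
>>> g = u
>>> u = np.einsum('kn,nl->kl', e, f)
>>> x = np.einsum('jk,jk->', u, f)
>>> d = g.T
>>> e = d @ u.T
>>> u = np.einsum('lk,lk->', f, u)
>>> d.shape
(17, 17)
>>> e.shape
(17, 37)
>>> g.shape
(17, 17)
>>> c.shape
(17, 17)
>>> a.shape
(13, 7, 7)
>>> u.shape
()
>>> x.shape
()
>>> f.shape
(37, 17)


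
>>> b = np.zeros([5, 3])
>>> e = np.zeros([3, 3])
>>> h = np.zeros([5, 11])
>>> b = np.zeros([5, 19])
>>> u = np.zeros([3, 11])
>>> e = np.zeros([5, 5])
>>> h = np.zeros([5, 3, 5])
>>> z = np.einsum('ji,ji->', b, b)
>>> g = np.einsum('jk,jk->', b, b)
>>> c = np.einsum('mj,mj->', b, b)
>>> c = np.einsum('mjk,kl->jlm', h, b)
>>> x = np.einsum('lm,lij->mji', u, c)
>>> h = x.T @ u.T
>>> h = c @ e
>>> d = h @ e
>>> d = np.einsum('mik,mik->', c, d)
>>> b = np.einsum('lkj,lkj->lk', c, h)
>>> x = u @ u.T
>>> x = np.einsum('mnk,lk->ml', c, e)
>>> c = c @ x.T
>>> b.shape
(3, 19)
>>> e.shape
(5, 5)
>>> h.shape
(3, 19, 5)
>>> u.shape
(3, 11)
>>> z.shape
()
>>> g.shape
()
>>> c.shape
(3, 19, 3)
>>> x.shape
(3, 5)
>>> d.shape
()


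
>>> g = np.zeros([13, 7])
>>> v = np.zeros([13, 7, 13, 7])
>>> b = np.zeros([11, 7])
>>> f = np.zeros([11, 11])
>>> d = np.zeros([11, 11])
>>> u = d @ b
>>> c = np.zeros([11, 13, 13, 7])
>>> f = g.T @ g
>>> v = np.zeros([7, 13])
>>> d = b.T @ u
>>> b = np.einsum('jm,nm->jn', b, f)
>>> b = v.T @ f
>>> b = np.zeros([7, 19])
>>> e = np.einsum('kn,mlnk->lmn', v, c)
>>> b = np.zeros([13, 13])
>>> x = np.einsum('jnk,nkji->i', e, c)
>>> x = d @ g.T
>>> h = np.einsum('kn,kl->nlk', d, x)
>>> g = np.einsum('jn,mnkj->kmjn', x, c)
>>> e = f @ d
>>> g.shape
(13, 11, 7, 13)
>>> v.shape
(7, 13)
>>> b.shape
(13, 13)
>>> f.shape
(7, 7)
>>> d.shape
(7, 7)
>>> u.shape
(11, 7)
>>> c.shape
(11, 13, 13, 7)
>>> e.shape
(7, 7)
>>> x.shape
(7, 13)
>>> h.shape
(7, 13, 7)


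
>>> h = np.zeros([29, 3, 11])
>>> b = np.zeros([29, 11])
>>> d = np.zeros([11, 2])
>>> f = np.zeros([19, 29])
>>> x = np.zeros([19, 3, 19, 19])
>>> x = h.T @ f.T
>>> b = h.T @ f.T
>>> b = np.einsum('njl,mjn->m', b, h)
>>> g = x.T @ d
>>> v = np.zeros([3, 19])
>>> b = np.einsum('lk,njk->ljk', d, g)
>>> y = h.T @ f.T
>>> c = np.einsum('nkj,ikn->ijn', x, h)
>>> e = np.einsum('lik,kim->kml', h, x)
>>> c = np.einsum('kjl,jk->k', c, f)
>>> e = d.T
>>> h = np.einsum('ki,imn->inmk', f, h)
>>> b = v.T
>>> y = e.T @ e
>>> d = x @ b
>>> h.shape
(29, 11, 3, 19)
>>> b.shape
(19, 3)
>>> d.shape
(11, 3, 3)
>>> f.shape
(19, 29)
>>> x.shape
(11, 3, 19)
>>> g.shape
(19, 3, 2)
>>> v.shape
(3, 19)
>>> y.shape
(11, 11)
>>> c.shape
(29,)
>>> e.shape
(2, 11)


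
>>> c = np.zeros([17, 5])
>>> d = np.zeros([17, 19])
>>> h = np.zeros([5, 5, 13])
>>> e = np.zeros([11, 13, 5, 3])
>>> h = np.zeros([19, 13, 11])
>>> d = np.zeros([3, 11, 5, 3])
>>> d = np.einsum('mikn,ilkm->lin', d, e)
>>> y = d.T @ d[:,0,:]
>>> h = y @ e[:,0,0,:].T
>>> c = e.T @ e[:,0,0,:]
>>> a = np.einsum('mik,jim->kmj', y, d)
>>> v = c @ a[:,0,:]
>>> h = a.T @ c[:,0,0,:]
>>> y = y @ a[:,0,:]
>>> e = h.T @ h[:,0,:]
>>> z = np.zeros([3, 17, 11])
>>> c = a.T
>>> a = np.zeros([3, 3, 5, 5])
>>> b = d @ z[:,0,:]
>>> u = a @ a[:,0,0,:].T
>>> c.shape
(13, 3, 3)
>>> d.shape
(13, 11, 3)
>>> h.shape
(13, 3, 3)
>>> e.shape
(3, 3, 3)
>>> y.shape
(3, 11, 13)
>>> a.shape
(3, 3, 5, 5)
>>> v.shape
(3, 5, 13, 13)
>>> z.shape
(3, 17, 11)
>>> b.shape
(13, 11, 11)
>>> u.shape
(3, 3, 5, 3)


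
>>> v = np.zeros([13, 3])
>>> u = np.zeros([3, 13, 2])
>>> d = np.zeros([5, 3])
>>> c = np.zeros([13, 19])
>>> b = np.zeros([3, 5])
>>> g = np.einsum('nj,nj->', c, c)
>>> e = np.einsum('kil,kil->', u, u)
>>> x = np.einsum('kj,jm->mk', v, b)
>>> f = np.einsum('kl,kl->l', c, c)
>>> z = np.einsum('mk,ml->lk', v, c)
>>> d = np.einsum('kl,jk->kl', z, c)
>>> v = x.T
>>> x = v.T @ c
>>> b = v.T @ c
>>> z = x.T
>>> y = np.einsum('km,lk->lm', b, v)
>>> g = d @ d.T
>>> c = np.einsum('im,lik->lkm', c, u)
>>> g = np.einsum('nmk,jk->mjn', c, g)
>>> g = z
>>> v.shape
(13, 5)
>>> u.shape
(3, 13, 2)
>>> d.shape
(19, 3)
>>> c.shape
(3, 2, 19)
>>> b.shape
(5, 19)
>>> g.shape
(19, 5)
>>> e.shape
()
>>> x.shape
(5, 19)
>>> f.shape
(19,)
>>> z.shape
(19, 5)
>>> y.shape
(13, 19)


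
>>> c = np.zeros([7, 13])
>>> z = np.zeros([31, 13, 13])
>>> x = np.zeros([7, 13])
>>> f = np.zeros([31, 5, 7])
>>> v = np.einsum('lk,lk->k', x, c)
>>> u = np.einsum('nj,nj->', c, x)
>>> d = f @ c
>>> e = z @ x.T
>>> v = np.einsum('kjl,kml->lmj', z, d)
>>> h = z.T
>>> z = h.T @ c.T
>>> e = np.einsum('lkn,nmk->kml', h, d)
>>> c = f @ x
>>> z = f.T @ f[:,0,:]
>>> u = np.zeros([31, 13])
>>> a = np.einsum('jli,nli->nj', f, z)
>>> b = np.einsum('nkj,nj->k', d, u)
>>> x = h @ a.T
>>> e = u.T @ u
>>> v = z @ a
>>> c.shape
(31, 5, 13)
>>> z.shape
(7, 5, 7)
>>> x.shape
(13, 13, 7)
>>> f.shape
(31, 5, 7)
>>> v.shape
(7, 5, 31)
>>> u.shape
(31, 13)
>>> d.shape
(31, 5, 13)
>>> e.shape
(13, 13)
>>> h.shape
(13, 13, 31)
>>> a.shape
(7, 31)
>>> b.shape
(5,)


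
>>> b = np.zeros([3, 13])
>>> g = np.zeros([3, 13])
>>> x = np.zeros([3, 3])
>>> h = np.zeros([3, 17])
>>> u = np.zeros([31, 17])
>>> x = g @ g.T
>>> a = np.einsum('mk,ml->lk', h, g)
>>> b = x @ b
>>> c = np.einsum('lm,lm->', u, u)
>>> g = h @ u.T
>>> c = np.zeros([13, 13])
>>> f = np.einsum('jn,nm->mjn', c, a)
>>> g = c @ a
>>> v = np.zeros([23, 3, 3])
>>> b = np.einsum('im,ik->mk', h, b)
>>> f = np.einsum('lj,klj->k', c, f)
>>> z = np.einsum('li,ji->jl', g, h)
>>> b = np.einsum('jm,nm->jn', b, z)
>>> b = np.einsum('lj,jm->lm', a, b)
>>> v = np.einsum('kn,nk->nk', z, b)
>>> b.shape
(13, 3)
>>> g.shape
(13, 17)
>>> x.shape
(3, 3)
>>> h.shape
(3, 17)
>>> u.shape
(31, 17)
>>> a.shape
(13, 17)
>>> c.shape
(13, 13)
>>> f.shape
(17,)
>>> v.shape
(13, 3)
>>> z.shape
(3, 13)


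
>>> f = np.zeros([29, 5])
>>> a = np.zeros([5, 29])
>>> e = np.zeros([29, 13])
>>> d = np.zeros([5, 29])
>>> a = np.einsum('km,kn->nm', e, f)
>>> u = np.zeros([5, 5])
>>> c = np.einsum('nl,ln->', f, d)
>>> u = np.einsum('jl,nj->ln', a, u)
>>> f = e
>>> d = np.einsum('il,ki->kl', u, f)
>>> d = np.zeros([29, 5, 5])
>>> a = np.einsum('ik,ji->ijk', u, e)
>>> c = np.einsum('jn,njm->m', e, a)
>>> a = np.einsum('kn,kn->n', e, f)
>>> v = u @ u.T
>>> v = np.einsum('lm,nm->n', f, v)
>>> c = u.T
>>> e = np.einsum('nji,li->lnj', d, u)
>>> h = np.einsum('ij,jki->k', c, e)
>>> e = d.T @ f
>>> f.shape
(29, 13)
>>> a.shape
(13,)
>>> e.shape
(5, 5, 13)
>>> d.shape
(29, 5, 5)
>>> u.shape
(13, 5)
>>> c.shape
(5, 13)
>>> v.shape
(13,)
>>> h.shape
(29,)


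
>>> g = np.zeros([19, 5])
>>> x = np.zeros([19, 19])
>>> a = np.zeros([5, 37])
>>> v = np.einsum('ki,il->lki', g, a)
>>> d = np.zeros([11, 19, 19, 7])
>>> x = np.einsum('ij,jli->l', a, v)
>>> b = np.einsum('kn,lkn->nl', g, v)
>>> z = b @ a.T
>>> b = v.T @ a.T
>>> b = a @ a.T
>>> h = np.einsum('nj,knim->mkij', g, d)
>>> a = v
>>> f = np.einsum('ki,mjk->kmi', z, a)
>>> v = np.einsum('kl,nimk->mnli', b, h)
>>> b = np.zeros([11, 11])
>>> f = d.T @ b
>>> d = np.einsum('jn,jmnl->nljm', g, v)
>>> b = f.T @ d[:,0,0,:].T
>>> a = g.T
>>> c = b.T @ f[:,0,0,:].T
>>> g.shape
(19, 5)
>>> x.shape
(19,)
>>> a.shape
(5, 19)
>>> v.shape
(19, 7, 5, 11)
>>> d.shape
(5, 11, 19, 7)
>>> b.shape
(11, 19, 19, 5)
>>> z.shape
(5, 5)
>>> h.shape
(7, 11, 19, 5)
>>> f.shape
(7, 19, 19, 11)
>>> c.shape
(5, 19, 19, 7)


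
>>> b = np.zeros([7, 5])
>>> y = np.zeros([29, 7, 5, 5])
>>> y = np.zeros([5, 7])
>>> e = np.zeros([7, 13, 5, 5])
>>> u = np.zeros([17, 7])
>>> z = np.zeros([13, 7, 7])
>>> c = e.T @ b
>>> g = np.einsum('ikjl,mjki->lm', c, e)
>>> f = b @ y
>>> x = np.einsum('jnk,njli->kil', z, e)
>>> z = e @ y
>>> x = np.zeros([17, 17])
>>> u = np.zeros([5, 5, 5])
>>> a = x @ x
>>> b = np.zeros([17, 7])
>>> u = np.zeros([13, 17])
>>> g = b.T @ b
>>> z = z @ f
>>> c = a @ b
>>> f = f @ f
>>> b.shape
(17, 7)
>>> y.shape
(5, 7)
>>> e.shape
(7, 13, 5, 5)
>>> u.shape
(13, 17)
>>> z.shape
(7, 13, 5, 7)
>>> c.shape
(17, 7)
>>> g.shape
(7, 7)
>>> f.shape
(7, 7)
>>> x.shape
(17, 17)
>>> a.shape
(17, 17)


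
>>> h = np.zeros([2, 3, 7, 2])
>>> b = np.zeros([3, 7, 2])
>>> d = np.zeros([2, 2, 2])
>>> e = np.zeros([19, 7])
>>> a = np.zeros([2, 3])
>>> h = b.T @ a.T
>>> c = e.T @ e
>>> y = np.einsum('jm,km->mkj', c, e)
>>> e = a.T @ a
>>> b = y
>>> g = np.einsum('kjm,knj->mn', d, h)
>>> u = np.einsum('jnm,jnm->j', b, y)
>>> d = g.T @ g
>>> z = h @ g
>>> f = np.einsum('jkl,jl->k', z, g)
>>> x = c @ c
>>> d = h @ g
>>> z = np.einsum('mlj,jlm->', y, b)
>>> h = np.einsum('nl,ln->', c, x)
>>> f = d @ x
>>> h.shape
()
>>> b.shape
(7, 19, 7)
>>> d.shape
(2, 7, 7)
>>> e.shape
(3, 3)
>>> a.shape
(2, 3)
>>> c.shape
(7, 7)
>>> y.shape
(7, 19, 7)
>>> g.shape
(2, 7)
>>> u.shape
(7,)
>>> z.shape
()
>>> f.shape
(2, 7, 7)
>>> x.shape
(7, 7)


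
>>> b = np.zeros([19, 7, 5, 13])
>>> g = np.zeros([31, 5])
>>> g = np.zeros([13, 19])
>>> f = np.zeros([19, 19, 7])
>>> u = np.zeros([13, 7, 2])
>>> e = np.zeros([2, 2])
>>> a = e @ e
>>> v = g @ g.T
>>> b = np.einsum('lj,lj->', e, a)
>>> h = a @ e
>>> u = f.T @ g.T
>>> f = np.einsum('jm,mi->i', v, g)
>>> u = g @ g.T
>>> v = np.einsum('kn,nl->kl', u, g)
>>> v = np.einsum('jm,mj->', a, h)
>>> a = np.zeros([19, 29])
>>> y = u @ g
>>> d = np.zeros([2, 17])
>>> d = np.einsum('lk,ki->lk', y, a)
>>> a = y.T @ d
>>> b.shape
()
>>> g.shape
(13, 19)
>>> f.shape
(19,)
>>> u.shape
(13, 13)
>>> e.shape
(2, 2)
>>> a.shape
(19, 19)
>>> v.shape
()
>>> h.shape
(2, 2)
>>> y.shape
(13, 19)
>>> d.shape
(13, 19)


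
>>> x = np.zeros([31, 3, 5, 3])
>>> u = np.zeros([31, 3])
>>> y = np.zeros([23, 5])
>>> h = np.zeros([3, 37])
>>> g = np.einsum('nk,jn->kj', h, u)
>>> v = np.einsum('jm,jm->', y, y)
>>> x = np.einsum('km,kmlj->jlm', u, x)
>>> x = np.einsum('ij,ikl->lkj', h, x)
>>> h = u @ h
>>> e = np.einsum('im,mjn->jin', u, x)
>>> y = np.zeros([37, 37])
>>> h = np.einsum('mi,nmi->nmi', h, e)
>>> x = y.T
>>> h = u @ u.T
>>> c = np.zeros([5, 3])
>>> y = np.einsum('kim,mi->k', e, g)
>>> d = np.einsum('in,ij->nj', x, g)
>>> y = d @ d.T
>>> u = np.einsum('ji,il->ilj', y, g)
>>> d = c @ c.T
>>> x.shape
(37, 37)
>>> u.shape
(37, 31, 37)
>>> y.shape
(37, 37)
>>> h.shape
(31, 31)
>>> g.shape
(37, 31)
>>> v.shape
()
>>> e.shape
(5, 31, 37)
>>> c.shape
(5, 3)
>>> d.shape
(5, 5)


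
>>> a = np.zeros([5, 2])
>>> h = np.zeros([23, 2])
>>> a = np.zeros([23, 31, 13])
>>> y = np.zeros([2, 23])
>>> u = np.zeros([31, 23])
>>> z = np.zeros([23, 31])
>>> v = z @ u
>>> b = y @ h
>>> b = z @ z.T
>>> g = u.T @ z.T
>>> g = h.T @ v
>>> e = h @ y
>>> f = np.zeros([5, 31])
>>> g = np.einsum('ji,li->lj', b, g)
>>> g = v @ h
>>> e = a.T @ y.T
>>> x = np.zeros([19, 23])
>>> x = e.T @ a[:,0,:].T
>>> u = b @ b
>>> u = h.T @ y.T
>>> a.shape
(23, 31, 13)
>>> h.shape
(23, 2)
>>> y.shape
(2, 23)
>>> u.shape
(2, 2)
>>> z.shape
(23, 31)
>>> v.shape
(23, 23)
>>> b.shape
(23, 23)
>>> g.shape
(23, 2)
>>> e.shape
(13, 31, 2)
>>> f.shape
(5, 31)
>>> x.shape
(2, 31, 23)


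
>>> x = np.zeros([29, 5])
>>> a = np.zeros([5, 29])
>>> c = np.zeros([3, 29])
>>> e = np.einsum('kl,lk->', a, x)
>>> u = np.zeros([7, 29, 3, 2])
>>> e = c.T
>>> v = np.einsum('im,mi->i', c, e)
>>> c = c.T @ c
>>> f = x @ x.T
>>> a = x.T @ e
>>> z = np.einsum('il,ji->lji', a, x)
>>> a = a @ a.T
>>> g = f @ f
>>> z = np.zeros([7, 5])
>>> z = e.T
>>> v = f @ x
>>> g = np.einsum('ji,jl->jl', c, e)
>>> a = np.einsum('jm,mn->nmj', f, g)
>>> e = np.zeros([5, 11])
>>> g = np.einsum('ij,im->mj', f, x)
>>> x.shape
(29, 5)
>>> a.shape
(3, 29, 29)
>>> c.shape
(29, 29)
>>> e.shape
(5, 11)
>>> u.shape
(7, 29, 3, 2)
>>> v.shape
(29, 5)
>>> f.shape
(29, 29)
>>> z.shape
(3, 29)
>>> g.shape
(5, 29)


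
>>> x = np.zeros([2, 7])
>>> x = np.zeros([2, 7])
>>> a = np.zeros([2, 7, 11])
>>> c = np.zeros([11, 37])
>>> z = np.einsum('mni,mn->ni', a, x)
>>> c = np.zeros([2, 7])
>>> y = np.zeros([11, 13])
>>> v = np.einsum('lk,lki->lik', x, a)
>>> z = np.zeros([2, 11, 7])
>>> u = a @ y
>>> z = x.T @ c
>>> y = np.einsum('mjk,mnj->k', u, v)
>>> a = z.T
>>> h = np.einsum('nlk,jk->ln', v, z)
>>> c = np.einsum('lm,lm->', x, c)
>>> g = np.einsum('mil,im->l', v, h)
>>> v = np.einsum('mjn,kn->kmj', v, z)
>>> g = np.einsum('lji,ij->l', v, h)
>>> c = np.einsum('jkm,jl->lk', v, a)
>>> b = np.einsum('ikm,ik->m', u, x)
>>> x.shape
(2, 7)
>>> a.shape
(7, 7)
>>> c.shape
(7, 2)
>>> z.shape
(7, 7)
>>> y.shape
(13,)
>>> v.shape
(7, 2, 11)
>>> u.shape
(2, 7, 13)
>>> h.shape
(11, 2)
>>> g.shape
(7,)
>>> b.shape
(13,)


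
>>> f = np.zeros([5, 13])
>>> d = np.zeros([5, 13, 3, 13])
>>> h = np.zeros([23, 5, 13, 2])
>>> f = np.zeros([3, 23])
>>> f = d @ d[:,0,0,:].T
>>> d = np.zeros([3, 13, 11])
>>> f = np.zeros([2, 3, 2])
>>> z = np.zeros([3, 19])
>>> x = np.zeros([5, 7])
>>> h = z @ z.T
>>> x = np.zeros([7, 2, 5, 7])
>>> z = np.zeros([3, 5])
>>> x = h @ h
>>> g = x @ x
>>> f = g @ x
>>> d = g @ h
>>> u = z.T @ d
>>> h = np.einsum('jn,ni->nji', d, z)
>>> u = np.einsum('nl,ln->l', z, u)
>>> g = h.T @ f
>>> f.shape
(3, 3)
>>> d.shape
(3, 3)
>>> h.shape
(3, 3, 5)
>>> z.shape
(3, 5)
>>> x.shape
(3, 3)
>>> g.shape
(5, 3, 3)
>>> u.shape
(5,)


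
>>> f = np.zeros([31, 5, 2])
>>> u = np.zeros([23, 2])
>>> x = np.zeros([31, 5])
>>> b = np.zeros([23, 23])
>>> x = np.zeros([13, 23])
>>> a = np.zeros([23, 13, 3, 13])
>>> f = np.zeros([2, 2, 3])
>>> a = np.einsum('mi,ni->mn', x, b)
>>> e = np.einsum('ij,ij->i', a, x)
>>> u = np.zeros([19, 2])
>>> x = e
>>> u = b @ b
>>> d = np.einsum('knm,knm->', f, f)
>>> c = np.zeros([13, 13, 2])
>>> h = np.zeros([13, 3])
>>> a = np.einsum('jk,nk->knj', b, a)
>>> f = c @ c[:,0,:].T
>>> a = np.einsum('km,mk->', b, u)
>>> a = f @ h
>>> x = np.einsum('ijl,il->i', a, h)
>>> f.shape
(13, 13, 13)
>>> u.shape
(23, 23)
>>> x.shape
(13,)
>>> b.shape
(23, 23)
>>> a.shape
(13, 13, 3)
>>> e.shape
(13,)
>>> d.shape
()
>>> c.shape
(13, 13, 2)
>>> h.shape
(13, 3)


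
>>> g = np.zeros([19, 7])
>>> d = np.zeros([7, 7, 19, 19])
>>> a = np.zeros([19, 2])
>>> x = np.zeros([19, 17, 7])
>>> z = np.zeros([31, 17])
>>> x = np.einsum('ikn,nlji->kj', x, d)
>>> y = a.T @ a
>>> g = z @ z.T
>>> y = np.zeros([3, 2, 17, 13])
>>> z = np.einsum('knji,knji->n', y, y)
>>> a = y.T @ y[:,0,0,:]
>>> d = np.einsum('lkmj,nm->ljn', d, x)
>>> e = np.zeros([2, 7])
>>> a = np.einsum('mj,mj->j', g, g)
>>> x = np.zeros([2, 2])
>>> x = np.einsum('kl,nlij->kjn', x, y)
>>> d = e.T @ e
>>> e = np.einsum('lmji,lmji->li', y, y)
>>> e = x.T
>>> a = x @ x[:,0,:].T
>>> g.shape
(31, 31)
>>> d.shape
(7, 7)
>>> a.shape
(2, 13, 2)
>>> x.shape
(2, 13, 3)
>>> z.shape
(2,)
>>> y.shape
(3, 2, 17, 13)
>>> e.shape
(3, 13, 2)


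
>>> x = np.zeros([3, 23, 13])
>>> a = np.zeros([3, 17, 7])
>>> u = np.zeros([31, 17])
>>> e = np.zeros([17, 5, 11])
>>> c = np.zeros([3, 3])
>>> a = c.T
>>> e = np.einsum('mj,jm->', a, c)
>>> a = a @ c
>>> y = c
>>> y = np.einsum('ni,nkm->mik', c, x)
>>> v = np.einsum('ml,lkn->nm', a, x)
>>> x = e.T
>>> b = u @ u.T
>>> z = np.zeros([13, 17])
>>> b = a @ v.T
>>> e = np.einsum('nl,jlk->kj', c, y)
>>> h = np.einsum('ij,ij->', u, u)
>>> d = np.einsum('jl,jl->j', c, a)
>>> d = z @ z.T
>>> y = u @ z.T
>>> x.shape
()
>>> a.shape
(3, 3)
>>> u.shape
(31, 17)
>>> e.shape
(23, 13)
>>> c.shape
(3, 3)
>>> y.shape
(31, 13)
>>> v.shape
(13, 3)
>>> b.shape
(3, 13)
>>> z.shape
(13, 17)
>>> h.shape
()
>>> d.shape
(13, 13)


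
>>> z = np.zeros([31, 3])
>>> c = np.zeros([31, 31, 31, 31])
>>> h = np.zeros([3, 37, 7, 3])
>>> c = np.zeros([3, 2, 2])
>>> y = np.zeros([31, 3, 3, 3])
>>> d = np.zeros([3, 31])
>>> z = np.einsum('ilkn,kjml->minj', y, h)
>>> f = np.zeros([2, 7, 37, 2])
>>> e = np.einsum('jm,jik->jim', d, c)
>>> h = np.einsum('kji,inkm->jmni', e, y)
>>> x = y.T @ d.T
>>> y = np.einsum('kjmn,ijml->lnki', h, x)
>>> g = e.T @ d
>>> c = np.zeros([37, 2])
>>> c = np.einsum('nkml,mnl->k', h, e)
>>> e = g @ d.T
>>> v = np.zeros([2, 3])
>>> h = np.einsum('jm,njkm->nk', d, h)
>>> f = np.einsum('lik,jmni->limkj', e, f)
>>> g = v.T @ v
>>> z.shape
(7, 31, 3, 37)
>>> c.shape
(3,)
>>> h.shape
(2, 3)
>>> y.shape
(3, 31, 2, 3)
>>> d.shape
(3, 31)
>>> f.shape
(31, 2, 7, 3, 2)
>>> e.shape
(31, 2, 3)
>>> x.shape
(3, 3, 3, 3)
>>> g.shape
(3, 3)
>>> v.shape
(2, 3)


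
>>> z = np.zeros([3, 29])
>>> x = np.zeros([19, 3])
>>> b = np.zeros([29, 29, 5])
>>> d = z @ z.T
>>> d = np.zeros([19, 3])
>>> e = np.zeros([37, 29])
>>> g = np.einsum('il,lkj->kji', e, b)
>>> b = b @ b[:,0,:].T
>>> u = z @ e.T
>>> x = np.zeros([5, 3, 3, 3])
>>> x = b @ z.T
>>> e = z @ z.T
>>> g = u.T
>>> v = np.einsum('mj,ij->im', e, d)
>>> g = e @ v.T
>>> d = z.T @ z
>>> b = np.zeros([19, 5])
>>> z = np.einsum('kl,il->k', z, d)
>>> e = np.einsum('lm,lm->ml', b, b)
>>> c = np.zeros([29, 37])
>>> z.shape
(3,)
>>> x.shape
(29, 29, 3)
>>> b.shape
(19, 5)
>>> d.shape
(29, 29)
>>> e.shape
(5, 19)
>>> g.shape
(3, 19)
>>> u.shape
(3, 37)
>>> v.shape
(19, 3)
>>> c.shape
(29, 37)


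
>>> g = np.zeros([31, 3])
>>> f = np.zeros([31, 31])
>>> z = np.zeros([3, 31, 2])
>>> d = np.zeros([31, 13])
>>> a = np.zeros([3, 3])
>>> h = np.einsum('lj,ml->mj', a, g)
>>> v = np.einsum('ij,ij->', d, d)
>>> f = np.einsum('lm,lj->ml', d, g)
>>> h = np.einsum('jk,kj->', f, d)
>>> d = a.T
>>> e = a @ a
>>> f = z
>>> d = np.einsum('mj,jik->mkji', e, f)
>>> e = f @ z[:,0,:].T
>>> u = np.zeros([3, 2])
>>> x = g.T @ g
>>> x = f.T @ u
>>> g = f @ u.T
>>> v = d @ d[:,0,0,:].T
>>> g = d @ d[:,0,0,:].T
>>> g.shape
(3, 2, 3, 3)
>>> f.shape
(3, 31, 2)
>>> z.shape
(3, 31, 2)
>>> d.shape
(3, 2, 3, 31)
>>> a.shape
(3, 3)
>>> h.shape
()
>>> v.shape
(3, 2, 3, 3)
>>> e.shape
(3, 31, 3)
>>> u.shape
(3, 2)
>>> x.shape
(2, 31, 2)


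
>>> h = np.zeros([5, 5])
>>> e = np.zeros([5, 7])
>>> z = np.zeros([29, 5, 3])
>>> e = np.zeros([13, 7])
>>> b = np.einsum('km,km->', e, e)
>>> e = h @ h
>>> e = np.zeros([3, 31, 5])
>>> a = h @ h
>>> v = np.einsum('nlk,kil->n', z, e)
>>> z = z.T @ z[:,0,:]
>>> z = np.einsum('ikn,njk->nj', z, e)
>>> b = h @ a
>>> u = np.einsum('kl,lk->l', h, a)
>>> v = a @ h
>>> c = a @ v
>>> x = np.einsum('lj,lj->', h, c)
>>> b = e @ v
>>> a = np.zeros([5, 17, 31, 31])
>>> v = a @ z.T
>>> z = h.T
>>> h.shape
(5, 5)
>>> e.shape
(3, 31, 5)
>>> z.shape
(5, 5)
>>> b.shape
(3, 31, 5)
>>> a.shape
(5, 17, 31, 31)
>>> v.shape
(5, 17, 31, 3)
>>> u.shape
(5,)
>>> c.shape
(5, 5)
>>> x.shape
()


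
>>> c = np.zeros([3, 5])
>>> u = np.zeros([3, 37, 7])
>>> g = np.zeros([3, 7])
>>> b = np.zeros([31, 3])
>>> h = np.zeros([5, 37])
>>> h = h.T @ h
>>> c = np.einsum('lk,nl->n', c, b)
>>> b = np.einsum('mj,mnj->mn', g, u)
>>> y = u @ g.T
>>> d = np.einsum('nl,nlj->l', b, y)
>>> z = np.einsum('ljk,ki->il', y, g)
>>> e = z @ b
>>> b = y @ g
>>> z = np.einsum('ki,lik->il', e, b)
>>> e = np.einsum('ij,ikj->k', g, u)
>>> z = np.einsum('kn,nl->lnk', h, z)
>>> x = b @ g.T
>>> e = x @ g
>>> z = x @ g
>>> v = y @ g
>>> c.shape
(31,)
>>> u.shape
(3, 37, 7)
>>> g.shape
(3, 7)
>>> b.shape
(3, 37, 7)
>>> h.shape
(37, 37)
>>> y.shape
(3, 37, 3)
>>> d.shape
(37,)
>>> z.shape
(3, 37, 7)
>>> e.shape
(3, 37, 7)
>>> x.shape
(3, 37, 3)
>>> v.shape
(3, 37, 7)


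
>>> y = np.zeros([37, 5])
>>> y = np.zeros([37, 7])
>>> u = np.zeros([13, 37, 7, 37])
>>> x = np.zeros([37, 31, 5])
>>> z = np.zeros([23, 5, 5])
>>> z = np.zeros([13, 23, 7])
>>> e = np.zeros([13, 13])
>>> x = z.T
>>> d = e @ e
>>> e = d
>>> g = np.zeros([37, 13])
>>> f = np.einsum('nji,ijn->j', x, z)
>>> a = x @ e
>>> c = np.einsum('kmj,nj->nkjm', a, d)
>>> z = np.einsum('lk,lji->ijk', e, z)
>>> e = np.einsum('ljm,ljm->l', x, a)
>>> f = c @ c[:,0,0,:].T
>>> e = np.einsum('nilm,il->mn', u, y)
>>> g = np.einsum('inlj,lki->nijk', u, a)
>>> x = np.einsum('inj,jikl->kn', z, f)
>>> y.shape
(37, 7)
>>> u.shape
(13, 37, 7, 37)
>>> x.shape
(13, 23)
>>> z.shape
(7, 23, 13)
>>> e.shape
(37, 13)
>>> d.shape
(13, 13)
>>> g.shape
(37, 13, 37, 23)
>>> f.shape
(13, 7, 13, 13)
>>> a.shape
(7, 23, 13)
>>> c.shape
(13, 7, 13, 23)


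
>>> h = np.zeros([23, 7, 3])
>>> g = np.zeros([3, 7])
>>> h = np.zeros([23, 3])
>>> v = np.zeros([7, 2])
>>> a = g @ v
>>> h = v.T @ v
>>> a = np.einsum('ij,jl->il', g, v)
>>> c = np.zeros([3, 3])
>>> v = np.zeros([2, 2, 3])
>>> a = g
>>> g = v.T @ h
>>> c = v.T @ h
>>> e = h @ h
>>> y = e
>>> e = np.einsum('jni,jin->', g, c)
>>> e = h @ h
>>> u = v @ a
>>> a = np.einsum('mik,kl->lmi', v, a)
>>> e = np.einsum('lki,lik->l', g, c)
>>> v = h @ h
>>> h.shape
(2, 2)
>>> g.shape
(3, 2, 2)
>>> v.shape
(2, 2)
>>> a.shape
(7, 2, 2)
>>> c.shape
(3, 2, 2)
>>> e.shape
(3,)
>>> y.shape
(2, 2)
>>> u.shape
(2, 2, 7)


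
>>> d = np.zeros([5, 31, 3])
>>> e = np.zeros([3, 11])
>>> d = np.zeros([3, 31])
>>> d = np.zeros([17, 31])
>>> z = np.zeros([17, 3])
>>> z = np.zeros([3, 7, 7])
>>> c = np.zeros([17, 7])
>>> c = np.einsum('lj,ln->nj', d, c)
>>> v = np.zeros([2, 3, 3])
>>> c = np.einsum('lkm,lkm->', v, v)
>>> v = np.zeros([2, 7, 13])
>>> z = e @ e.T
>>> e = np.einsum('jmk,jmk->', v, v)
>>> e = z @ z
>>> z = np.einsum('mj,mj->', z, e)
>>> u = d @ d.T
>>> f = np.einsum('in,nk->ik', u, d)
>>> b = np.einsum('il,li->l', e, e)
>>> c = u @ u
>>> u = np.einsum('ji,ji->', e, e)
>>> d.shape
(17, 31)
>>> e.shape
(3, 3)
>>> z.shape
()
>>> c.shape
(17, 17)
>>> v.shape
(2, 7, 13)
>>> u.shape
()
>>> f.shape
(17, 31)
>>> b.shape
(3,)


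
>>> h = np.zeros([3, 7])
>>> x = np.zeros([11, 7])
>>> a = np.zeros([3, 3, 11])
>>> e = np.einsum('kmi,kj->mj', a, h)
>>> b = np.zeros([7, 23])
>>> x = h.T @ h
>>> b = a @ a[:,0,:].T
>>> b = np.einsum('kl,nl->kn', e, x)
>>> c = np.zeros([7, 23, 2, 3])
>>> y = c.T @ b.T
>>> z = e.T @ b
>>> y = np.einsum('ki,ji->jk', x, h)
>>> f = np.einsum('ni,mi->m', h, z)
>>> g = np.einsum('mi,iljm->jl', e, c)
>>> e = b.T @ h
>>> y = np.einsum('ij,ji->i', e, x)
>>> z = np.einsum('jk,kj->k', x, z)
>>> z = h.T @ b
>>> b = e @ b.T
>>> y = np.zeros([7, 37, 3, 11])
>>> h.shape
(3, 7)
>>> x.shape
(7, 7)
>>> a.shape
(3, 3, 11)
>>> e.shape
(7, 7)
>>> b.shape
(7, 3)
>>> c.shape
(7, 23, 2, 3)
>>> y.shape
(7, 37, 3, 11)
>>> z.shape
(7, 7)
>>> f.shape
(7,)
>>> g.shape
(2, 23)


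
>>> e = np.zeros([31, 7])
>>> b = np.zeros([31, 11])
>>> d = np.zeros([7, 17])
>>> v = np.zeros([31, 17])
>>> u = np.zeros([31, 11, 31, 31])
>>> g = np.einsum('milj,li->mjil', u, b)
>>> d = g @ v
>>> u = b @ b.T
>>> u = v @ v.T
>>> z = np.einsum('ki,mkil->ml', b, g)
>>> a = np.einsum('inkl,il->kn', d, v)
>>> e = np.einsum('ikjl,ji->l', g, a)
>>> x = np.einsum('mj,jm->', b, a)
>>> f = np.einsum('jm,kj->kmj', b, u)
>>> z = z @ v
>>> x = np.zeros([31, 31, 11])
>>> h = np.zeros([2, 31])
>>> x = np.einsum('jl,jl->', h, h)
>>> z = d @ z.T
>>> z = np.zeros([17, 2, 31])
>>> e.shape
(31,)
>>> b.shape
(31, 11)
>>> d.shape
(31, 31, 11, 17)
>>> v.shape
(31, 17)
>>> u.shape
(31, 31)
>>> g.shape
(31, 31, 11, 31)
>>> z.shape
(17, 2, 31)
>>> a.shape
(11, 31)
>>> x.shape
()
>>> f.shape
(31, 11, 31)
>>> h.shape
(2, 31)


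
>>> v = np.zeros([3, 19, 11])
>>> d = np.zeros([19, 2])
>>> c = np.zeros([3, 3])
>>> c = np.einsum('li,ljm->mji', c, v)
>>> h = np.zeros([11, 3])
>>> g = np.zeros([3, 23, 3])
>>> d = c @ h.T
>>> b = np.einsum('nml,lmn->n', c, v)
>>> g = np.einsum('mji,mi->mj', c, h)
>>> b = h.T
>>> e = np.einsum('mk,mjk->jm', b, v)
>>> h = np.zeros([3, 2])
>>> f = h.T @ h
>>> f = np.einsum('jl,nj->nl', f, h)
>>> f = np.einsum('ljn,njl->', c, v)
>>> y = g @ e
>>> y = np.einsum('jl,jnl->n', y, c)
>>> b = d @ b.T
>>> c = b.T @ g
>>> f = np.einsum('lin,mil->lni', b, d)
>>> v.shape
(3, 19, 11)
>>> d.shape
(11, 19, 11)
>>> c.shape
(3, 19, 19)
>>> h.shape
(3, 2)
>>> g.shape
(11, 19)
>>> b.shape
(11, 19, 3)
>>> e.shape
(19, 3)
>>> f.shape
(11, 3, 19)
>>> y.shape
(19,)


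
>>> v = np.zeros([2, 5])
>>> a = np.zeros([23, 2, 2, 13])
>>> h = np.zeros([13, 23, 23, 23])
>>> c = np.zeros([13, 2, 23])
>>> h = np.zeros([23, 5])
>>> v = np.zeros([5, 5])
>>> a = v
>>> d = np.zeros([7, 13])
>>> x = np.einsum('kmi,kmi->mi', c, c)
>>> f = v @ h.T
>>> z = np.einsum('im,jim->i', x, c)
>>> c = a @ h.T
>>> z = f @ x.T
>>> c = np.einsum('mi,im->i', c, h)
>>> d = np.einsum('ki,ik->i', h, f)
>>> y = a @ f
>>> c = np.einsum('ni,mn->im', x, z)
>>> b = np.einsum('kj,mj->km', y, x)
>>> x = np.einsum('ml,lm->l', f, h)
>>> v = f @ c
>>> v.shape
(5, 5)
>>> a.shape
(5, 5)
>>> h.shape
(23, 5)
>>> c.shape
(23, 5)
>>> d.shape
(5,)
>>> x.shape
(23,)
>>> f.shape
(5, 23)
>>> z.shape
(5, 2)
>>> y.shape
(5, 23)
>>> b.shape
(5, 2)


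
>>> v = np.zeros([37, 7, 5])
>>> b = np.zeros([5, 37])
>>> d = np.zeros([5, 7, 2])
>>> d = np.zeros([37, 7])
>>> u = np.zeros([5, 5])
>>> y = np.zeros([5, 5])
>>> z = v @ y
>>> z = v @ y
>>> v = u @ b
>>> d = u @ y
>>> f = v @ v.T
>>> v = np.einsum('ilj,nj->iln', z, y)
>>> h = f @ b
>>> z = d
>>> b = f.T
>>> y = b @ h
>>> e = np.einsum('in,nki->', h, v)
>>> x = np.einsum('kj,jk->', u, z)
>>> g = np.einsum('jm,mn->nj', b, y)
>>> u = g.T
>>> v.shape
(37, 7, 5)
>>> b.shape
(5, 5)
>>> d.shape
(5, 5)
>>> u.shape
(5, 37)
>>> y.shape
(5, 37)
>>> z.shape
(5, 5)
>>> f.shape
(5, 5)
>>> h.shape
(5, 37)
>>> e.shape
()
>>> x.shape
()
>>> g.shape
(37, 5)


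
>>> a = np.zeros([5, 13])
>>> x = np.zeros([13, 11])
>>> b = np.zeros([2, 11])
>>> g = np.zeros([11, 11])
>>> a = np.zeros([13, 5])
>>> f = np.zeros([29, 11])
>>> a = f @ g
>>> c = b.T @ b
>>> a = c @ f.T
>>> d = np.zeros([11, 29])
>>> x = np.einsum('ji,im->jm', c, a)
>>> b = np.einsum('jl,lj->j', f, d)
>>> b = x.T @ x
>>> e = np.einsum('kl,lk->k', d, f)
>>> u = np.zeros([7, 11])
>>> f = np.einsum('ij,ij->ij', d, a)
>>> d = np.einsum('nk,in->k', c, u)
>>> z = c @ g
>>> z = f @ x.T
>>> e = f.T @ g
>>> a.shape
(11, 29)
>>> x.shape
(11, 29)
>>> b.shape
(29, 29)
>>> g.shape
(11, 11)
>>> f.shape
(11, 29)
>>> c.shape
(11, 11)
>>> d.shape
(11,)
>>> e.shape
(29, 11)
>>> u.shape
(7, 11)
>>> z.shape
(11, 11)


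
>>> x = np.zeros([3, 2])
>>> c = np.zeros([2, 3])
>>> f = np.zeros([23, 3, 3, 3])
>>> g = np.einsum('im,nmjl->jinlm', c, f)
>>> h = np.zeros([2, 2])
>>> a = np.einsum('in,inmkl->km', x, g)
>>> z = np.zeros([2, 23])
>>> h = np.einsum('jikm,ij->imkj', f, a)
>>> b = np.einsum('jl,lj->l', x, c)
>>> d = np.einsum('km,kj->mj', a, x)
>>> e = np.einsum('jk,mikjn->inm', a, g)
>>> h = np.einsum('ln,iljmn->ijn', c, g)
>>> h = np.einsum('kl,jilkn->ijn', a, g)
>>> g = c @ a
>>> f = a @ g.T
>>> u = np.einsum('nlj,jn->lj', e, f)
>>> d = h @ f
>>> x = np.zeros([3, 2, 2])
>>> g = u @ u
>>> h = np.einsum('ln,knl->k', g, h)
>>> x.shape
(3, 2, 2)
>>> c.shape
(2, 3)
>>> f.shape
(3, 2)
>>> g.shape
(3, 3)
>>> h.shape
(2,)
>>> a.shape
(3, 23)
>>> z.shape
(2, 23)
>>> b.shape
(2,)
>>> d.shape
(2, 3, 2)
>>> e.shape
(2, 3, 3)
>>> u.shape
(3, 3)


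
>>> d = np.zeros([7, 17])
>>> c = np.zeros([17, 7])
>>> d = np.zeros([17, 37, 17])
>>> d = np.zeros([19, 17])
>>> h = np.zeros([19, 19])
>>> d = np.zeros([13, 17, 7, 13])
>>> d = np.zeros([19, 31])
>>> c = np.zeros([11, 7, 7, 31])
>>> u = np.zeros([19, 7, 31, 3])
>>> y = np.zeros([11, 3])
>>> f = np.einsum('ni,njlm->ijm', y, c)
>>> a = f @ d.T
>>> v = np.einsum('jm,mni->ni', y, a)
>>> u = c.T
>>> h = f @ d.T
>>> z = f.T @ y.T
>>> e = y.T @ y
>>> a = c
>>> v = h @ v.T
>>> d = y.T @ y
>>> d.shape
(3, 3)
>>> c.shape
(11, 7, 7, 31)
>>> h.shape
(3, 7, 19)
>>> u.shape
(31, 7, 7, 11)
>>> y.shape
(11, 3)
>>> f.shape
(3, 7, 31)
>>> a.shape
(11, 7, 7, 31)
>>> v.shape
(3, 7, 7)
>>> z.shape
(31, 7, 11)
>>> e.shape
(3, 3)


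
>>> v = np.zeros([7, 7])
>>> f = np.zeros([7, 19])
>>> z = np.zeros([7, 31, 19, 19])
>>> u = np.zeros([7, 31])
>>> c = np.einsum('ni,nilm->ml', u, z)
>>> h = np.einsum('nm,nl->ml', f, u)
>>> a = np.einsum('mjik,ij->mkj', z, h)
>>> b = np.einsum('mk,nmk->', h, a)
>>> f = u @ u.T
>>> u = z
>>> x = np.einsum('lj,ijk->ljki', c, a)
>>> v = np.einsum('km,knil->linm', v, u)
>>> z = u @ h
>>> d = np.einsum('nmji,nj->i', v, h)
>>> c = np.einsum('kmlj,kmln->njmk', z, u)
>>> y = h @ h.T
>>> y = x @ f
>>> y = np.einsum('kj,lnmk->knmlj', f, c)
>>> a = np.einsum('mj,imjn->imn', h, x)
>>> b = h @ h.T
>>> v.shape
(19, 19, 31, 7)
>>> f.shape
(7, 7)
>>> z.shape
(7, 31, 19, 31)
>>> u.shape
(7, 31, 19, 19)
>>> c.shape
(19, 31, 31, 7)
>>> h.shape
(19, 31)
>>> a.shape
(19, 19, 7)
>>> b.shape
(19, 19)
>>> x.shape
(19, 19, 31, 7)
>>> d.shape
(7,)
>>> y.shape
(7, 31, 31, 19, 7)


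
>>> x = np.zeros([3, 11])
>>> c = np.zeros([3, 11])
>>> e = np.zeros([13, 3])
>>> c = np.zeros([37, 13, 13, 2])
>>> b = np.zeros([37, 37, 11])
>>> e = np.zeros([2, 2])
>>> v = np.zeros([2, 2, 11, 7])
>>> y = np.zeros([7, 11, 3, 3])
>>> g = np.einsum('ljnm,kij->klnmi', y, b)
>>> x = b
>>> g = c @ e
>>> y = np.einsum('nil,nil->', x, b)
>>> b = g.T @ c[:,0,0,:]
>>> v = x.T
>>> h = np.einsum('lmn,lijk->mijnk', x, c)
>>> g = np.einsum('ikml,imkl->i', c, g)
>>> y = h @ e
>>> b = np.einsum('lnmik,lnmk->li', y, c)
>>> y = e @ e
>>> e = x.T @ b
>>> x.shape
(37, 37, 11)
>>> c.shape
(37, 13, 13, 2)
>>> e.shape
(11, 37, 11)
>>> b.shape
(37, 11)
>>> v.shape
(11, 37, 37)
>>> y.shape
(2, 2)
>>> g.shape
(37,)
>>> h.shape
(37, 13, 13, 11, 2)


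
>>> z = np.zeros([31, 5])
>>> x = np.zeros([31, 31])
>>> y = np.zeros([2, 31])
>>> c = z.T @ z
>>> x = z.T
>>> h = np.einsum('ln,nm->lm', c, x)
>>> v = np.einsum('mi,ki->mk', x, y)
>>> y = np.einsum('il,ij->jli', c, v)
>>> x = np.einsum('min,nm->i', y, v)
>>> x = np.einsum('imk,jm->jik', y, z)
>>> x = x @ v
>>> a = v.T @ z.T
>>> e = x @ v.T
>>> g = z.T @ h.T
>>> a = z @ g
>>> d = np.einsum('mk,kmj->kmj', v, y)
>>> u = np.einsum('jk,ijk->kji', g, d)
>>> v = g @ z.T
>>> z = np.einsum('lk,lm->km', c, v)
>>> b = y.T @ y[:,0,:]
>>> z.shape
(5, 31)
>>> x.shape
(31, 2, 2)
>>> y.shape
(2, 5, 5)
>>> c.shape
(5, 5)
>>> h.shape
(5, 31)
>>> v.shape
(5, 31)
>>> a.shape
(31, 5)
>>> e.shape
(31, 2, 5)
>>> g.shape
(5, 5)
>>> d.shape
(2, 5, 5)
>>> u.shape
(5, 5, 2)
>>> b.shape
(5, 5, 5)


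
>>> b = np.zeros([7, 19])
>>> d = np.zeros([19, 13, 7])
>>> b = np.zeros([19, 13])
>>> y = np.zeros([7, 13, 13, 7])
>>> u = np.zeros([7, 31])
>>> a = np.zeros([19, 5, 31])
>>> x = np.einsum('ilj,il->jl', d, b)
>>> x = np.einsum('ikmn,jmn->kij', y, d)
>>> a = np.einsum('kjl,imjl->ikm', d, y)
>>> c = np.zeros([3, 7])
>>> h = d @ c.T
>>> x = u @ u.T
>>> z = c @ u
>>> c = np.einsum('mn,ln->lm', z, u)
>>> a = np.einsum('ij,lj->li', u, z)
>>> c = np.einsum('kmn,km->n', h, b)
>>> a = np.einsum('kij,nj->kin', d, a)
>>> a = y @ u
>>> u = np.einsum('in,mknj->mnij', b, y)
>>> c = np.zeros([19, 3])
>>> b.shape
(19, 13)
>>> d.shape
(19, 13, 7)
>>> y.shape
(7, 13, 13, 7)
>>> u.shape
(7, 13, 19, 7)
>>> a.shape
(7, 13, 13, 31)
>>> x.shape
(7, 7)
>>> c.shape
(19, 3)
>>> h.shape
(19, 13, 3)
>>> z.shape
(3, 31)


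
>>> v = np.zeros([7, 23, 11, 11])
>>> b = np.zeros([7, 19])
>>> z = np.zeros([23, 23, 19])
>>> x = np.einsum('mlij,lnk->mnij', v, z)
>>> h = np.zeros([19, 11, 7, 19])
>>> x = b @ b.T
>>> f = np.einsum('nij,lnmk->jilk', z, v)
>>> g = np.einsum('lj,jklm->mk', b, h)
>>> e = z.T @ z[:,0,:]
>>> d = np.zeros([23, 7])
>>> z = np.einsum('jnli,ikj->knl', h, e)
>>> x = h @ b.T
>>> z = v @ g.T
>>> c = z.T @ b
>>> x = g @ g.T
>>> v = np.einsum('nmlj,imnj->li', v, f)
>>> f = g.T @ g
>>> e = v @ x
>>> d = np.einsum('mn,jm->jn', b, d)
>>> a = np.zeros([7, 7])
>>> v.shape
(11, 19)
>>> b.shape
(7, 19)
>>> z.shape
(7, 23, 11, 19)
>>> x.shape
(19, 19)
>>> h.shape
(19, 11, 7, 19)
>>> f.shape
(11, 11)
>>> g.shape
(19, 11)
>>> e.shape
(11, 19)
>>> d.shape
(23, 19)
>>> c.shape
(19, 11, 23, 19)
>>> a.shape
(7, 7)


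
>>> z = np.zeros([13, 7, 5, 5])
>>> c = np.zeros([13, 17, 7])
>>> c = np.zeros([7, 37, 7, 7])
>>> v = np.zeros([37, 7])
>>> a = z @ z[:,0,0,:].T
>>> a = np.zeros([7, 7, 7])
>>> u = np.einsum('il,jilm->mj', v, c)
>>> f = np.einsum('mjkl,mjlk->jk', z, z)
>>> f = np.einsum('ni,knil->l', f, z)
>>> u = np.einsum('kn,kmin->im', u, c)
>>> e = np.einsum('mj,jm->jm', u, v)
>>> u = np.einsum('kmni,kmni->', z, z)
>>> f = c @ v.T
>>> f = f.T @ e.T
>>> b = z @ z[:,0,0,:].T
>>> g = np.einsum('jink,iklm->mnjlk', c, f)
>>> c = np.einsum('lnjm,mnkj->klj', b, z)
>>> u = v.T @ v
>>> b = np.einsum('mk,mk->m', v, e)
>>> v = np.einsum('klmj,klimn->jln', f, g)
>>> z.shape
(13, 7, 5, 5)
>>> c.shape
(5, 13, 5)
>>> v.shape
(37, 7, 7)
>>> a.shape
(7, 7, 7)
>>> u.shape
(7, 7)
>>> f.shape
(37, 7, 37, 37)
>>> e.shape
(37, 7)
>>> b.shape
(37,)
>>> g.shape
(37, 7, 7, 37, 7)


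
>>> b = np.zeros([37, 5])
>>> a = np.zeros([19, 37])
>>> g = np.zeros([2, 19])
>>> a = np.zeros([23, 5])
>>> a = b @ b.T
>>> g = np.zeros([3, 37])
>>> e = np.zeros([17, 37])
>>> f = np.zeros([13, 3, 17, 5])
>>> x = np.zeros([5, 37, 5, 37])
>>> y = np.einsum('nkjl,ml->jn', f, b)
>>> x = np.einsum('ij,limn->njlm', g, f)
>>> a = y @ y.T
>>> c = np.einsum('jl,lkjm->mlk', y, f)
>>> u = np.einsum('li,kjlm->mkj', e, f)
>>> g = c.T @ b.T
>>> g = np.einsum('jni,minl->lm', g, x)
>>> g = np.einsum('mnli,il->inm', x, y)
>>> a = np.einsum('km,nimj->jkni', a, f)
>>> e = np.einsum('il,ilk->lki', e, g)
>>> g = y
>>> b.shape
(37, 5)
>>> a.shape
(5, 17, 13, 3)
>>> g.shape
(17, 13)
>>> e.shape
(37, 5, 17)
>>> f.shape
(13, 3, 17, 5)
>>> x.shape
(5, 37, 13, 17)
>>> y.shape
(17, 13)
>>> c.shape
(5, 13, 3)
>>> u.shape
(5, 13, 3)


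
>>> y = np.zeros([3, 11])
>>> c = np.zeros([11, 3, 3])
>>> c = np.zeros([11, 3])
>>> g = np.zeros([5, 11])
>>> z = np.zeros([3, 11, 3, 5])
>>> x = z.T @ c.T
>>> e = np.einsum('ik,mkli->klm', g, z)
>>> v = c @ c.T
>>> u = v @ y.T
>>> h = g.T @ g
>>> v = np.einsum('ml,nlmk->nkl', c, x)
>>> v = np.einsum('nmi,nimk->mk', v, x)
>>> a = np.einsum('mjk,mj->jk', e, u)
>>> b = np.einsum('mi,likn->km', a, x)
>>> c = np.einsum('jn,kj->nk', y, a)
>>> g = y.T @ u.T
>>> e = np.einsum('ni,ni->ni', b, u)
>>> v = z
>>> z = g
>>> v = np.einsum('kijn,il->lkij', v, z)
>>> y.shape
(3, 11)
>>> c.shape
(11, 3)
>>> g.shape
(11, 11)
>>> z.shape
(11, 11)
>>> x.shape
(5, 3, 11, 11)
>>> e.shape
(11, 3)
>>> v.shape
(11, 3, 11, 3)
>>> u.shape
(11, 3)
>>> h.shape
(11, 11)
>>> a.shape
(3, 3)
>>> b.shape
(11, 3)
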